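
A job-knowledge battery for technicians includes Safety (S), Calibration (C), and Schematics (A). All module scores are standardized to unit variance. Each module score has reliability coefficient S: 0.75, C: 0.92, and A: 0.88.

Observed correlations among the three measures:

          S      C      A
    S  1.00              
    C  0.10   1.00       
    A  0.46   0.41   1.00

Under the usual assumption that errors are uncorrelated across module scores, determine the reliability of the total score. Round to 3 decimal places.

Var(S+C+A) = 3 + 2·[0.10 + 0.46 + 0.41] = 3 + 1.94 = 4.94.
Because errors are independent across components, Cov(Tᵢ,Tⱼ) = Cov(Xᵢ,Xⱼ); the off-diagonal part of the true-score variance is the same as above.
True-score variance = [0.75 + 0.92 + 0.88] + 1.94 = 2.55 + 1.94 = 4.49.
Reliability = 4.49 / 4.94 = 0.909.

0.909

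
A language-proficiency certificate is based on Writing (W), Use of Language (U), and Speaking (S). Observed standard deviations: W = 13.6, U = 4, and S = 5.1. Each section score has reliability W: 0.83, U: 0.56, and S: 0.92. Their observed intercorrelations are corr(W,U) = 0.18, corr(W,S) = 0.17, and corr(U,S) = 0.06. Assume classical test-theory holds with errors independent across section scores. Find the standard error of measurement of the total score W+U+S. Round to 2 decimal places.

6.37

Var(total) = 226.97 + 45.6144 = 272.584.
True-score variance = 186.406 + 45.6144 = 232.02, so reliability = 0.8512.
Error variance = 272.584 − 232.02 = 40.564; SEM = √40.564 = 6.37.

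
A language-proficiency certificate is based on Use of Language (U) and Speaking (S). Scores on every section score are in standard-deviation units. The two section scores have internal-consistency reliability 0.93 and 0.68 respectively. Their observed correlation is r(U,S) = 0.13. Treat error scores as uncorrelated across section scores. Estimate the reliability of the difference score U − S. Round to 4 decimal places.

0.7759

Var(U−S) = 1 + 1 − 2·0.13 = 2 − 0.26 = 1.74.
Because errors are independent across components, Cov(Tᵢ,Tⱼ) = Cov(Xᵢ,Xⱼ); the off-diagonal part of the true-score variance is the same as above.
True-score variance = [0.93 + 0.68] − 0.26 = 1.61 − 0.26 = 1.35.
Reliability = 1.35 / 1.74 = 0.7759.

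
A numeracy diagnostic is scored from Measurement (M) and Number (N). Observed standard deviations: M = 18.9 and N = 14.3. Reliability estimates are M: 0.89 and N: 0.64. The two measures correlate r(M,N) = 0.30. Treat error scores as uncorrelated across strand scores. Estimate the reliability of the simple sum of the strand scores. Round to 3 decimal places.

0.844

Var(M+N) = 18.9² + 14.3² + 2·[18.9·14.3·0.30] = 561.7 + 162.162 = 723.862.
Under uncorrelated errors the observed covariances equal the true-score covariances, so only the own-variance terms attenuate.
True-score variance = [18.9²·0.89 + 14.3²·0.64] + 162.162 = 448.79 + 162.162 = 610.952.
Reliability = 610.952 / 723.862 = 0.844.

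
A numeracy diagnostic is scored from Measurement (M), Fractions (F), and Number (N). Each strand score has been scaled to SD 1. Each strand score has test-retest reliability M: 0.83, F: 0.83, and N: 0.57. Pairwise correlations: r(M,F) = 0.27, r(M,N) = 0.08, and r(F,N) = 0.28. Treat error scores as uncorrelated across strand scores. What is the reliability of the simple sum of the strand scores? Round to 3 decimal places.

0.819

Var(M+F+N) = 3 + 2·[0.27 + 0.08 + 0.28] = 3 + 1.26 = 4.26.
With uncorrelated errors the cross-covariances are all true-score covariance, so they carry over unchanged; only the diagonal terms shrink to ρᵢσᵢ².
True-score variance = [0.83 + 0.83 + 0.57] + 1.26 = 2.23 + 1.26 = 3.49.
Reliability = 3.49 / 4.26 = 0.819.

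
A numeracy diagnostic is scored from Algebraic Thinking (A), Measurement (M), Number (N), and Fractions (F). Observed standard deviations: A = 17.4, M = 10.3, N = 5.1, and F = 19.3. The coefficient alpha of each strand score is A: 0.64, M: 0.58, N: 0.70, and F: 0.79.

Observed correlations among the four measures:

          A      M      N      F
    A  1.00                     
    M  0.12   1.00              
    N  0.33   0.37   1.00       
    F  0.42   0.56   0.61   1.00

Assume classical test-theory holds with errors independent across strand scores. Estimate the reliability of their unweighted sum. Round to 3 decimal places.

0.848

Var(A+M+N+F) = 17.4² + 10.3² + 5.1² + 19.3² + 2·[17.4·10.3·0.12 + 17.4·5.1·0.33 + 17.4·19.3·0.42 + 10.3·5.1·0.37 + 10.3·19.3·0.56 + 5.1·19.3·0.61] = 807.35 + 765.272 = 1572.62.
Because errors are independent across components, Cov(Tᵢ,Tⱼ) = Cov(Xᵢ,Xⱼ); the off-diagonal part of the true-score variance is the same as above.
True-score variance = [17.4²·0.64 + 10.3²·0.58 + 5.1²·0.70 + 19.3²·0.79] + 765.272 = 567.773 + 765.272 = 1333.04.
Reliability = 1333.04 / 1572.62 = 0.848.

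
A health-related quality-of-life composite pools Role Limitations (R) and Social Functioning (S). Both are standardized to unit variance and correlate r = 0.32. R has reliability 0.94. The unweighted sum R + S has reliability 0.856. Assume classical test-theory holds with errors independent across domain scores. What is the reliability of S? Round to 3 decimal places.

0.680

Var(R+S) = 2 + 2·0.32 = 2.640.
True-score variance = ρ_R + ρ_S + 2·0.32, so 0.856 = (0.94 + ρ_S + 0.64) / 2.640.
ρ_S = 0.856·2.640 − 0.94 − 0.64 = 0.680.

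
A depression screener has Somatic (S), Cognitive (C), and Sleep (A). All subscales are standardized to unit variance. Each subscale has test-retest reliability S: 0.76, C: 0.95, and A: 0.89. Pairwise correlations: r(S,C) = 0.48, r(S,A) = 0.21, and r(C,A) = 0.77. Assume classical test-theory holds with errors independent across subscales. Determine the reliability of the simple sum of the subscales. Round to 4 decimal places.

Var(S+C+A) = 3 + 2·[0.48 + 0.21 + 0.77] = 3 + 2.92 = 5.92.
With uncorrelated errors the cross-covariances are all true-score covariance, so they carry over unchanged; only the diagonal terms shrink to ρᵢσᵢ².
True-score variance = [0.76 + 0.95 + 0.89] + 2.92 = 2.6 + 2.92 = 5.52.
Reliability = 5.52 / 5.92 = 0.9324.

0.9324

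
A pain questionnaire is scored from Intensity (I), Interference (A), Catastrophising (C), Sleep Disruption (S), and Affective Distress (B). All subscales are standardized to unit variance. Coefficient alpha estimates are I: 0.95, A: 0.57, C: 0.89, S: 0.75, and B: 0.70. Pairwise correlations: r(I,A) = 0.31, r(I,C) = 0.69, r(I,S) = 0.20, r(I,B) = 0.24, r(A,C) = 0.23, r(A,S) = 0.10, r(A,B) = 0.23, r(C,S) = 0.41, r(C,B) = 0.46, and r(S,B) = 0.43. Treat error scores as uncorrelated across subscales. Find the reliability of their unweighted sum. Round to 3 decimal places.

Var(I+A+C+S+B) = 5 + 2·[0.31 + 0.69 + 0.20 + 0.24 + 0.23 + 0.10 + 0.23 + 0.41 + 0.46 + 0.43] = 5 + 6.6 = 11.6.
Because errors are independent across components, Cov(Tᵢ,Tⱼ) = Cov(Xᵢ,Xⱼ); the off-diagonal part of the true-score variance is the same as above.
True-score variance = [0.95 + 0.57 + 0.89 + 0.75 + 0.70] + 6.6 = 3.86 + 6.6 = 10.46.
Reliability = 10.46 / 11.6 = 0.902.

0.902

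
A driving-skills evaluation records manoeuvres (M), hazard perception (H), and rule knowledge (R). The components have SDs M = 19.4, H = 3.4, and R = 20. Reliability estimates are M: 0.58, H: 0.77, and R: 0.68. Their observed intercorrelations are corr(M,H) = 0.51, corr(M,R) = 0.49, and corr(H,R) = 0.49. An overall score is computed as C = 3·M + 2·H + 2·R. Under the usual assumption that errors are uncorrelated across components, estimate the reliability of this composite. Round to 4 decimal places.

Var(C) = 3²·19.4² + 2²·3.4² + 2²·20² + 2·[6·19.4·3.4·0.51 + 6·19.4·20·0.49 + 4·3.4·20·0.49] = 5033.48 + 2951.68 = 7985.16.
Under uncorrelated errors the observed covariances equal the true-score covariances, so only the own-variance terms attenuate.
True-score variance = [3²·19.4²·0.58 + 2²·3.4²·0.77 + 2²·20²·0.68] + 2951.68 = 3088.2 + 2951.68 = 6039.88.
Reliability = 6039.88 / 7985.16 = 0.7564.

0.7564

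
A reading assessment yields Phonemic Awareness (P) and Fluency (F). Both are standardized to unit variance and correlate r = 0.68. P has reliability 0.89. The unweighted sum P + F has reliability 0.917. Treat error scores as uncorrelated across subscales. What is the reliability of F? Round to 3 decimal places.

0.831

Var(P+F) = 2 + 2·0.68 = 3.360.
True-score variance = ρ_P + ρ_F + 2·0.68, so 0.917 = (0.89 + ρ_F + 1.36) / 3.360.
ρ_F = 0.917·3.360 − 0.89 − 1.36 = 0.831.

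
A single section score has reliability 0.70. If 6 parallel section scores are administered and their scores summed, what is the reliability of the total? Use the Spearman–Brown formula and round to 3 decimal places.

ρ_k = kρ / (1 + (k−1)ρ) = 6·0.70 / (1 + 5·0.70) = 4.200 / 4.500 = 0.933.

0.933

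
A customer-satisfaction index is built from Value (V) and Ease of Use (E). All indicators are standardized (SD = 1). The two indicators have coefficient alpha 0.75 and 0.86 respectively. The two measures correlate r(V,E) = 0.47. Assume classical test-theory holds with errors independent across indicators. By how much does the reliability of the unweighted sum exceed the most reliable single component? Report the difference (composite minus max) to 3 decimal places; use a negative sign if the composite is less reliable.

Var(sum) = 2 + 0.94 = 2.94; true-score variance = 1.61 + 0.94 = 2.55; composite reliability = 0.8673.
Max component reliability = 0.8600.
Difference = 0.8673 − 0.8600 = 0.007.

0.007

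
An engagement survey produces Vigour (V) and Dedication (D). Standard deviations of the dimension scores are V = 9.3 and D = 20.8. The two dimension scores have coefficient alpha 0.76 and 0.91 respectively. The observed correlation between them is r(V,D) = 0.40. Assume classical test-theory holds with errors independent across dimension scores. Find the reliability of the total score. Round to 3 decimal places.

Var(V+D) = 9.3² + 20.8² + 2·[9.3·20.8·0.40] = 519.13 + 154.752 = 673.882.
Under uncorrelated errors the observed covariances equal the true-score covariances, so only the own-variance terms attenuate.
True-score variance = [9.3²·0.76 + 20.8²·0.91] + 154.752 = 459.435 + 154.752 = 614.187.
Reliability = 614.187 / 673.882 = 0.911.

0.911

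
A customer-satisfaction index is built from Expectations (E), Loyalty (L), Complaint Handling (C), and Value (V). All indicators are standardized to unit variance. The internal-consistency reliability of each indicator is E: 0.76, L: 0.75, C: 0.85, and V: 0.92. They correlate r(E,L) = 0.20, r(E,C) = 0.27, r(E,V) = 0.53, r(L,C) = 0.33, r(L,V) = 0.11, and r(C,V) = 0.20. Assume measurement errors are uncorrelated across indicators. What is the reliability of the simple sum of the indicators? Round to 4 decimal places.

0.9011

Var(E+L+C+V) = 4 + 2·[0.20 + 0.27 + 0.53 + 0.33 + 0.11 + 0.20] = 4 + 3.28 = 7.28.
Under uncorrelated errors the observed covariances equal the true-score covariances, so only the own-variance terms attenuate.
True-score variance = [0.76 + 0.75 + 0.85 + 0.92] + 3.28 = 3.28 + 3.28 = 6.56.
Reliability = 6.56 / 7.28 = 0.9011.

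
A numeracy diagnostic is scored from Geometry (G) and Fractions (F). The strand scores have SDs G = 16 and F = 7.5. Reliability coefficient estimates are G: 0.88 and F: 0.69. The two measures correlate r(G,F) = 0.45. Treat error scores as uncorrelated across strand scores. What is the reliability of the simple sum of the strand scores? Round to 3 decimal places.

0.885

Var(G+F) = 16² + 7.5² + 2·[16·7.5·0.45] = 312.25 + 108 = 420.25.
With uncorrelated errors the cross-covariances are all true-score covariance, so they carry over unchanged; only the diagonal terms shrink to ρᵢσᵢ².
True-score variance = [16²·0.88 + 7.5²·0.69] + 108 = 264.092 + 108 = 372.092.
Reliability = 372.092 / 420.25 = 0.885.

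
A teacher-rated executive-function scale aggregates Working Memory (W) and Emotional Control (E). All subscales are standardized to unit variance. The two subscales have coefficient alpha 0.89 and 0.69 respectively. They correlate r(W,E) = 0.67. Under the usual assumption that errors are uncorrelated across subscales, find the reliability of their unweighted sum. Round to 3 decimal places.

0.874

Var(W+E) = 2 + 2·[0.67] = 2 + 1.34 = 3.34.
Because errors are independent across components, Cov(Tᵢ,Tⱼ) = Cov(Xᵢ,Xⱼ); the off-diagonal part of the true-score variance is the same as above.
True-score variance = [0.89 + 0.69] + 1.34 = 1.58 + 1.34 = 2.92.
Reliability = 2.92 / 3.34 = 0.874.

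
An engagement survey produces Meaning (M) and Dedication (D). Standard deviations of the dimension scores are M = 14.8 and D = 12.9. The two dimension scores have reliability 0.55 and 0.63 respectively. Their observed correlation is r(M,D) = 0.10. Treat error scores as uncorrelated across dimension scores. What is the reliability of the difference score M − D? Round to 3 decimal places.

Var(M−D) = 14.8² + 12.9² − 2·14.8·12.9·0.10 = 385.45 − 38.184 = 347.266.
Because errors are independent across components, Cov(Tᵢ,Tⱼ) = Cov(Xᵢ,Xⱼ); the off-diagonal part of the true-score variance is the same as above.
True-score variance = [14.8²·0.55 + 12.9²·0.63] − 38.184 = 225.31 − 38.184 = 187.126.
Reliability = 187.126 / 347.266 = 0.539.

0.539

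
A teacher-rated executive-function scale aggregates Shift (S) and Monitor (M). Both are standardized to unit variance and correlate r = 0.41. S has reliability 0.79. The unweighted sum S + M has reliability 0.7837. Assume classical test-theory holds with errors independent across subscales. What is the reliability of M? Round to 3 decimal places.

0.600

Var(S+M) = 2 + 2·0.41 = 2.820.
True-score variance = ρ_S + ρ_M + 2·0.41, so 0.7837 = (0.79 + ρ_M + 0.82) / 2.820.
ρ_M = 0.7837·2.820 − 0.79 − 0.82 = 0.600.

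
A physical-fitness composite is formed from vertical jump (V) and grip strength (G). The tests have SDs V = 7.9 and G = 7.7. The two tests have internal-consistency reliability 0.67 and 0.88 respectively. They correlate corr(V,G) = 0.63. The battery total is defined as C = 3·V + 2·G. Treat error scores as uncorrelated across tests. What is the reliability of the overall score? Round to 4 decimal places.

0.8301

Var(C) = 3²·7.9² + 2²·7.7² + 2·[6·7.9·7.7·0.63] = 798.85 + 459.875 = 1258.72.
Because errors are independent across components, Cov(Tᵢ,Tⱼ) = Cov(Xᵢ,Xⱼ); the off-diagonal part of the true-score variance is the same as above.
True-score variance = [3²·7.9²·0.67 + 2²·7.7²·0.88] + 459.875 = 585.033 + 459.875 = 1044.91.
Reliability = 1044.91 / 1258.72 = 0.8301.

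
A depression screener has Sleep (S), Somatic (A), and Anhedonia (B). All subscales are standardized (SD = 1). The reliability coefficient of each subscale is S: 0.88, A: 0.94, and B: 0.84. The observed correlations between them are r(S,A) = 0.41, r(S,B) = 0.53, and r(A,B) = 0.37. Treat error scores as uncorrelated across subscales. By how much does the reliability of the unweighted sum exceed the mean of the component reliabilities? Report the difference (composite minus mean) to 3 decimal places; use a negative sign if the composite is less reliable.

0.053

Var(sum) = 3 + 2.62 = 5.62; true-score variance = 2.66 + 2.62 = 5.28; composite reliability = 0.9395.
Mean component reliability = 0.8867.
Difference = 0.9395 − 0.8867 = 0.053.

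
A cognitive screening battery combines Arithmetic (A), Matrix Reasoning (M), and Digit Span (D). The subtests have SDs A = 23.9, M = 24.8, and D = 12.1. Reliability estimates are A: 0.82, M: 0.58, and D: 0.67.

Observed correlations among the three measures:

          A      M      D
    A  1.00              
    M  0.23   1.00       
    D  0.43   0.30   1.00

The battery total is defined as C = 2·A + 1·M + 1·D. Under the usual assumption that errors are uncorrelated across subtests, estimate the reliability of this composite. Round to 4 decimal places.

0.8318

Var(C) = 2²·23.9² + 24.8² + 12.1² + 2·[2·23.9·24.8·0.23 + 2·23.9·12.1·0.43 + 24.8·12.1·0.30] = 3046.29 + 1222.76 = 4269.05.
Because errors are independent across components, Cov(Tᵢ,Tⱼ) = Cov(Xᵢ,Xⱼ); the off-diagonal part of the true-score variance is the same as above.
True-score variance = [2²·23.9²·0.82 + 24.8²·0.58 + 12.1²·0.67] + 1222.76 = 2328.39 + 1222.76 = 3551.14.
Reliability = 3551.14 / 4269.05 = 0.8318.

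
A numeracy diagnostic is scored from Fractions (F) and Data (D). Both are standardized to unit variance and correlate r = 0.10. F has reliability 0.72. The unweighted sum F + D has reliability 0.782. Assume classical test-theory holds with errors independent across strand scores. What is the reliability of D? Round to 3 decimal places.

0.800

Var(F+D) = 2 + 2·0.10 = 2.200.
True-score variance = ρ_F + ρ_D + 2·0.10, so 0.782 = (0.72 + ρ_D + 0.20) / 2.200.
ρ_D = 0.782·2.200 − 0.72 − 0.20 = 0.800.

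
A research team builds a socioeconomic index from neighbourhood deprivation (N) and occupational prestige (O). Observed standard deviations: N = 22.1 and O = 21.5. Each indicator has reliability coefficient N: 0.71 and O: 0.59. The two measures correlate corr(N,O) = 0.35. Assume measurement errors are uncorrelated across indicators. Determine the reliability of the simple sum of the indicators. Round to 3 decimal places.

0.742

Var(N+O) = 22.1² + 21.5² + 2·[22.1·21.5·0.35] = 950.66 + 332.605 = 1283.27.
Because errors are independent across components, Cov(Tᵢ,Tⱼ) = Cov(Xᵢ,Xⱼ); the off-diagonal part of the true-score variance is the same as above.
True-score variance = [22.1²·0.71 + 21.5²·0.59] + 332.605 = 619.499 + 332.605 = 952.104.
Reliability = 952.104 / 1283.27 = 0.742.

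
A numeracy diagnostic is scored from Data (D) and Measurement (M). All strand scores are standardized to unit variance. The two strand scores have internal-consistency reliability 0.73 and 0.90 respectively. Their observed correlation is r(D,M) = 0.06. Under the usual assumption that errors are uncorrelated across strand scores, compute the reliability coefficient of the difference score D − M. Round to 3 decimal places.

Var(D−M) = 1 + 1 − 2·0.06 = 2 − 0.12 = 1.88.
Under uncorrelated errors the observed covariances equal the true-score covariances, so only the own-variance terms attenuate.
True-score variance = [0.73 + 0.90] − 0.12 = 1.63 − 0.12 = 1.51.
Reliability = 1.51 / 1.88 = 0.803.

0.803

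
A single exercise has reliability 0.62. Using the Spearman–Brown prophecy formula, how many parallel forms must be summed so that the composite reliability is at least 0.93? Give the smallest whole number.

9

k ≥ ρ*(1−ρ₁)/(ρ₁(1−ρ*)) = 0.93·0.38 / (0.62·0.07) = 8.143.
Smallest integer k = 9.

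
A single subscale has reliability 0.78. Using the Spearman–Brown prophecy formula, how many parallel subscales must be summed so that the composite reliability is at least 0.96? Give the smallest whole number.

7

k ≥ ρ*(1−ρ₁)/(ρ₁(1−ρ*)) = 0.96·0.22 / (0.78·0.04) = 6.769.
Smallest integer k = 7.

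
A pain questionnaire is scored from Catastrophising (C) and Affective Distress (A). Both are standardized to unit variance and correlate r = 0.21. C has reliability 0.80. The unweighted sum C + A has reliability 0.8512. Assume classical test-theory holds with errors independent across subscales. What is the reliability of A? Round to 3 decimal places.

0.840

Var(C+A) = 2 + 2·0.21 = 2.420.
True-score variance = ρ_C + ρ_A + 2·0.21, so 0.8512 = (0.80 + ρ_A + 0.42) / 2.420.
ρ_A = 0.8512·2.420 − 0.80 − 0.42 = 0.840.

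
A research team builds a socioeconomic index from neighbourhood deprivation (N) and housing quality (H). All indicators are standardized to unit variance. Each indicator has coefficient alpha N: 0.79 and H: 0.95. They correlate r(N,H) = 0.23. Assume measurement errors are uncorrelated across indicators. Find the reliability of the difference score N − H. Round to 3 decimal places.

0.831

Var(N−H) = 1 + 1 − 2·0.23 = 2 − 0.46 = 1.54.
With uncorrelated errors the cross-covariances are all true-score covariance, so they carry over unchanged; only the diagonal terms shrink to ρᵢσᵢ².
True-score variance = [0.79 + 0.95] − 0.46 = 1.74 − 0.46 = 1.28.
Reliability = 1.28 / 1.54 = 0.831.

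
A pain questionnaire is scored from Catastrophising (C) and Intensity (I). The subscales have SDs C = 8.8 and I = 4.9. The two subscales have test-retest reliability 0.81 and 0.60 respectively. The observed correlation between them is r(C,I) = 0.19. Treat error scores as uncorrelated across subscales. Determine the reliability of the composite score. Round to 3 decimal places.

Var(C+I) = 8.8² + 4.9² + 2·[8.8·4.9·0.19] = 101.45 + 16.3856 = 117.836.
With uncorrelated errors the cross-covariances are all true-score covariance, so they carry over unchanged; only the diagonal terms shrink to ρᵢσᵢ².
True-score variance = [8.8²·0.81 + 4.9²·0.60] + 16.3856 = 77.1324 + 16.3856 = 93.518.
Reliability = 93.518 / 117.836 = 0.794.

0.794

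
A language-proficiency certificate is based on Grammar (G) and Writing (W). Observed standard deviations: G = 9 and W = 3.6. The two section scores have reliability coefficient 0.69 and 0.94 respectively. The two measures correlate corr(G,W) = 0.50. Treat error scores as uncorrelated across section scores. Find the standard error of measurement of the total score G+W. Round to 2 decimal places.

Var(total) = 93.96 + 32.4 = 126.36.
True-score variance = 68.0724 + 32.4 = 100.472, so reliability = 0.7951.
Error variance = 126.36 − 100.472 = 25.8876; SEM = √25.8876 = 5.09.

5.09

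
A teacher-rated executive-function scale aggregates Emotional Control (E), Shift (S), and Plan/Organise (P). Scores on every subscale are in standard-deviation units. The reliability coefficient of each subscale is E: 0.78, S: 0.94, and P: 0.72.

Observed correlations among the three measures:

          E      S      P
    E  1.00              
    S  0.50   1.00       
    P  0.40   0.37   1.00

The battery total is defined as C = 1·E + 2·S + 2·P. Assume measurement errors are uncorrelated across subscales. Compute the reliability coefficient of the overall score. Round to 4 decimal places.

0.8985

Var(C) = 1 + 2² + 2² + 2·[2·0.50 + 2·0.40 + 4·0.37] = 9 + 6.56 = 15.56.
Under uncorrelated errors the observed covariances equal the true-score covariances, so only the own-variance terms attenuate.
True-score variance = [0.78 + 2²·0.94 + 2²·0.72] + 6.56 = 7.42 + 6.56 = 13.98.
Reliability = 13.98 / 15.56 = 0.8985.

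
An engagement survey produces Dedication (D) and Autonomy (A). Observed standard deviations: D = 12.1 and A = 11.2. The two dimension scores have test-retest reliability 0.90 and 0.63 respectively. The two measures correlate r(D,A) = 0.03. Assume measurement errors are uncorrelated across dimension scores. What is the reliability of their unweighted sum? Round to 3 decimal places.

Var(D+A) = 12.1² + 11.2² + 2·[12.1·11.2·0.03] = 271.85 + 8.1312 = 279.981.
With uncorrelated errors the cross-covariances are all true-score covariance, so they carry over unchanged; only the diagonal terms shrink to ρᵢσᵢ².
True-score variance = [12.1²·0.90 + 11.2²·0.63] + 8.1312 = 210.796 + 8.1312 = 218.927.
Reliability = 218.927 / 279.981 = 0.782.

0.782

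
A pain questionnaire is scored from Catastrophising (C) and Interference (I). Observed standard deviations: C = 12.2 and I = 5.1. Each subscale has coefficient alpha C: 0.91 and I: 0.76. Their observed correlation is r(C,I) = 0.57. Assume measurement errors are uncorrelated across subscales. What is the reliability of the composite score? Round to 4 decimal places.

0.9201

Var(C+I) = 12.2² + 5.1² + 2·[12.2·5.1·0.57] = 174.85 + 70.9308 = 245.781.
With uncorrelated errors the cross-covariances are all true-score covariance, so they carry over unchanged; only the diagonal terms shrink to ρᵢσᵢ².
True-score variance = [12.2²·0.91 + 5.1²·0.76] + 70.9308 = 155.212 + 70.9308 = 226.143.
Reliability = 226.143 / 245.781 = 0.9201.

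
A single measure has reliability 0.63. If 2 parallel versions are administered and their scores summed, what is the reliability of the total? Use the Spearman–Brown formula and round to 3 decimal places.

ρ_k = kρ / (1 + (k−1)ρ) = 2·0.63 / (1 + 1·0.63) = 1.260 / 1.630 = 0.773.

0.773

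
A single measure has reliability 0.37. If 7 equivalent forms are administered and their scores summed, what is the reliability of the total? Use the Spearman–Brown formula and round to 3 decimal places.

0.804

ρ_k = kρ / (1 + (k−1)ρ) = 7·0.37 / (1 + 6·0.37) = 2.590 / 3.220 = 0.804.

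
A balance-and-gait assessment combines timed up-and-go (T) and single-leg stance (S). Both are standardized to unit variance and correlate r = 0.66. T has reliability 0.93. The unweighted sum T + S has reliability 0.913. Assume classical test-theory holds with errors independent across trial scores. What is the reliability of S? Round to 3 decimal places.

0.781

Var(T+S) = 2 + 2·0.66 = 3.320.
True-score variance = ρ_T + ρ_S + 2·0.66, so 0.913 = (0.93 + ρ_S + 1.32) / 3.320.
ρ_S = 0.913·3.320 − 0.93 − 1.32 = 0.781.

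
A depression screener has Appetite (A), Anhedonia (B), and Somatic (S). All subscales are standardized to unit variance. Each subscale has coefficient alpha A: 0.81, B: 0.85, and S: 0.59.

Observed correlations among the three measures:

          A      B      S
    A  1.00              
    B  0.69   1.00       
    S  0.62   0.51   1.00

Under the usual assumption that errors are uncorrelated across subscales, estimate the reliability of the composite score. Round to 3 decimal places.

0.887

Var(A+B+S) = 3 + 2·[0.69 + 0.62 + 0.51] = 3 + 3.64 = 6.64.
Under uncorrelated errors the observed covariances equal the true-score covariances, so only the own-variance terms attenuate.
True-score variance = [0.81 + 0.85 + 0.59] + 3.64 = 2.25 + 3.64 = 5.89.
Reliability = 5.89 / 6.64 = 0.887.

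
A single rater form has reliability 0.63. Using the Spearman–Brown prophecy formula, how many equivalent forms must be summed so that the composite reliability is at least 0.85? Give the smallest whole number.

4

k ≥ ρ*(1−ρ₁)/(ρ₁(1−ρ*)) = 0.85·0.37 / (0.63·0.15) = 3.328.
Smallest integer k = 4.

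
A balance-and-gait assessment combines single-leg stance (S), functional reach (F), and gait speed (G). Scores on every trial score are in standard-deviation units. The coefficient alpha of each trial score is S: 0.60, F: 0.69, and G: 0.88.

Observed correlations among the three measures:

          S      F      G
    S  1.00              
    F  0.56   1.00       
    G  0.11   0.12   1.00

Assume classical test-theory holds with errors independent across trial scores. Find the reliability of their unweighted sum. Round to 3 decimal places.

Var(S+F+G) = 3 + 2·[0.56 + 0.11 + 0.12] = 3 + 1.58 = 4.58.
With uncorrelated errors the cross-covariances are all true-score covariance, so they carry over unchanged; only the diagonal terms shrink to ρᵢσᵢ².
True-score variance = [0.60 + 0.69 + 0.88] + 1.58 = 2.17 + 1.58 = 3.75.
Reliability = 3.75 / 4.58 = 0.819.

0.819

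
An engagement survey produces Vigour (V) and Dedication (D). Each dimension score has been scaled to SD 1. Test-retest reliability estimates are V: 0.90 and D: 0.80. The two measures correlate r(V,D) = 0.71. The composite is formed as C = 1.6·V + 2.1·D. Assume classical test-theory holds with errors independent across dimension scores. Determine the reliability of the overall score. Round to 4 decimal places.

Var(C) = 1.6² + 2.1² + 2·[3.36·0.71] = 6.97 + 4.7712 = 11.7412.
Because errors are independent across components, Cov(Tᵢ,Tⱼ) = Cov(Xᵢ,Xⱼ); the off-diagonal part of the true-score variance is the same as above.
True-score variance = [1.6²·0.90 + 2.1²·0.80] + 4.7712 = 5.832 + 4.7712 = 10.6032.
Reliability = 10.6032 / 11.7412 = 0.9031.

0.9031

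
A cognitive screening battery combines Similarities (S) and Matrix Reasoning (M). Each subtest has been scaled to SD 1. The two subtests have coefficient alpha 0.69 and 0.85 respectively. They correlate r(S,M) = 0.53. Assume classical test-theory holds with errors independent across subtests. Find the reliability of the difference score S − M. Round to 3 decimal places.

0.511

Var(S−M) = 1 + 1 − 2·0.53 = 2 − 1.06 = 0.94.
Because errors are independent across components, Cov(Tᵢ,Tⱼ) = Cov(Xᵢ,Xⱼ); the off-diagonal part of the true-score variance is the same as above.
True-score variance = [0.69 + 0.85] − 1.06 = 1.54 − 1.06 = 0.48.
Reliability = 0.48 / 0.94 = 0.511.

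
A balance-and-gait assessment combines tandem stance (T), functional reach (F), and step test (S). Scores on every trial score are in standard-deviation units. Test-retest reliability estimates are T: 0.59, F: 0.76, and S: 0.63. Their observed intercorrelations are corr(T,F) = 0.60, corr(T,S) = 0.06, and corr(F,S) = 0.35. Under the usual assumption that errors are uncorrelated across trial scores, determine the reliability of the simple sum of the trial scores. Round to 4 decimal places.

Var(T+F+S) = 3 + 2·[0.60 + 0.06 + 0.35] = 3 + 2.02 = 5.02.
Under uncorrelated errors the observed covariances equal the true-score covariances, so only the own-variance terms attenuate.
True-score variance = [0.59 + 0.76 + 0.63] + 2.02 = 1.98 + 2.02 = 4.
Reliability = 4 / 5.02 = 0.7968.

0.7968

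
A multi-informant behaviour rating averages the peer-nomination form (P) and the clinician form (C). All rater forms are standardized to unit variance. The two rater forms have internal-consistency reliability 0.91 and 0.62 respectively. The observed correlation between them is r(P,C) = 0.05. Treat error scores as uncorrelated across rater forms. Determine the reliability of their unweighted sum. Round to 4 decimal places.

0.7762

Var(P+C) = 2 + 2·[0.05] = 2 + 0.1 = 2.1.
Because errors are independent across components, Cov(Tᵢ,Tⱼ) = Cov(Xᵢ,Xⱼ); the off-diagonal part of the true-score variance is the same as above.
True-score variance = [0.91 + 0.62] + 0.1 = 1.53 + 0.1 = 1.63.
Reliability = 1.63 / 2.1 = 0.7762.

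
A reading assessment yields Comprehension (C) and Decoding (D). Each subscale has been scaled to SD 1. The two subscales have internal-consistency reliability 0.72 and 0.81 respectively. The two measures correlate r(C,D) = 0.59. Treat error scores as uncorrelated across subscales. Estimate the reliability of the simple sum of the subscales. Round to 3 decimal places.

Var(C+D) = 2 + 2·[0.59] = 2 + 1.18 = 3.18.
Under uncorrelated errors the observed covariances equal the true-score covariances, so only the own-variance terms attenuate.
True-score variance = [0.72 + 0.81] + 1.18 = 1.53 + 1.18 = 2.71.
Reliability = 2.71 / 3.18 = 0.852.

0.852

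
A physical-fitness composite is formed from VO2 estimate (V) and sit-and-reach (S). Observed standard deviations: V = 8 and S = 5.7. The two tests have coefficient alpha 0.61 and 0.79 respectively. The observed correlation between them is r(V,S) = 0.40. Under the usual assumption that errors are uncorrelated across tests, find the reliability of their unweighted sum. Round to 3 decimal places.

0.761

Var(V+S) = 8² + 5.7² + 2·[8·5.7·0.40] = 96.49 + 36.48 = 132.97.
Under uncorrelated errors the observed covariances equal the true-score covariances, so only the own-variance terms attenuate.
True-score variance = [8²·0.61 + 5.7²·0.79] + 36.48 = 64.7071 + 36.48 = 101.187.
Reliability = 101.187 / 132.97 = 0.761.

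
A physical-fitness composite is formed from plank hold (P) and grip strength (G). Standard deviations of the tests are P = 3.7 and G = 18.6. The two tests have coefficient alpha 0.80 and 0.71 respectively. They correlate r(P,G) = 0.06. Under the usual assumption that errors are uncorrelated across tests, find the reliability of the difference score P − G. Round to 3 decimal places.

0.707

Var(P−G) = 3.7² + 18.6² − 2·3.7·18.6·0.06 = 359.65 − 8.2584 = 351.392.
With uncorrelated errors the cross-covariances are all true-score covariance, so they carry over unchanged; only the diagonal terms shrink to ρᵢσᵢ².
True-score variance = [3.7²·0.80 + 18.6²·0.71] − 8.2584 = 256.584 − 8.2584 = 248.325.
Reliability = 248.325 / 351.392 = 0.707.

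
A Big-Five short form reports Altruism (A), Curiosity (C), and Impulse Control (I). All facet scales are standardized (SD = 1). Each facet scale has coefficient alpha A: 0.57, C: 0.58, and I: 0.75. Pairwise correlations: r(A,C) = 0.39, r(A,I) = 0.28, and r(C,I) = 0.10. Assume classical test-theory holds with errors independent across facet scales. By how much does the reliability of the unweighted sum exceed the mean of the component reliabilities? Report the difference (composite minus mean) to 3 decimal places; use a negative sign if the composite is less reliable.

0.124

Var(sum) = 3 + 1.54 = 4.54; true-score variance = 1.9 + 1.54 = 3.44; composite reliability = 0.7577.
Mean component reliability = 0.6333.
Difference = 0.7577 − 0.6333 = 0.124.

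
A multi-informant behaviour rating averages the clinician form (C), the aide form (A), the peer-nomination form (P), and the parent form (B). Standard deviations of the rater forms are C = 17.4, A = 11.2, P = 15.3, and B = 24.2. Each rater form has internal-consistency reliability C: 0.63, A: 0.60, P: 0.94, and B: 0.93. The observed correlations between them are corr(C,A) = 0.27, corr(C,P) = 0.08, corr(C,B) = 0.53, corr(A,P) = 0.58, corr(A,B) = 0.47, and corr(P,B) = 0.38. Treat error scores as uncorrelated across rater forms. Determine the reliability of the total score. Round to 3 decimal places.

0.916

Var(C+A+P+B) = 17.4² + 11.2² + 15.3² + 24.2² + 2·[17.4·11.2·0.27 + 17.4·15.3·0.08 + 17.4·24.2·0.53 + 11.2·15.3·0.58 + 11.2·24.2·0.47 + 15.3·24.2·0.38] = 1247.93 + 1329.13 = 2577.06.
Because errors are independent across components, Cov(Tᵢ,Tⱼ) = Cov(Xᵢ,Xⱼ); the off-diagonal part of the true-score variance is the same as above.
True-score variance = [17.4²·0.63 + 11.2²·0.60 + 15.3²·0.94 + 24.2²·0.93] + 1329.13 = 1030.69 + 1329.13 = 2359.82.
Reliability = 2359.82 / 2577.06 = 0.916.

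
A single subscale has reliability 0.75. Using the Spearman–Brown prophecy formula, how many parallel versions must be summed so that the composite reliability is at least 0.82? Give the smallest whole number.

2

k ≥ ρ*(1−ρ₁)/(ρ₁(1−ρ*)) = 0.82·0.25 / (0.75·0.18) = 1.519.
Smallest integer k = 2.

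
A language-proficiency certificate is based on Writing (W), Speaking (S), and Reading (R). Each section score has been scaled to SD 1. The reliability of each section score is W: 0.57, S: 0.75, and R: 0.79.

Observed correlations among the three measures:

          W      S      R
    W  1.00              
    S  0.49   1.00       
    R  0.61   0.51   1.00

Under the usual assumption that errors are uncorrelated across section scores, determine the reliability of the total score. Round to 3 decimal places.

0.857

Var(W+S+R) = 3 + 2·[0.49 + 0.61 + 0.51] = 3 + 3.22 = 6.22.
With uncorrelated errors the cross-covariances are all true-score covariance, so they carry over unchanged; only the diagonal terms shrink to ρᵢσᵢ².
True-score variance = [0.57 + 0.75 + 0.79] + 3.22 = 2.11 + 3.22 = 5.33.
Reliability = 5.33 / 6.22 = 0.857.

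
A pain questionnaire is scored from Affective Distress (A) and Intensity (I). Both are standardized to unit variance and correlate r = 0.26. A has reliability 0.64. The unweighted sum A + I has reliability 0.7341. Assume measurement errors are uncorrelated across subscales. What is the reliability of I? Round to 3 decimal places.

0.690

Var(A+I) = 2 + 2·0.26 = 2.520.
True-score variance = ρ_A + ρ_I + 2·0.26, so 0.7341 = (0.64 + ρ_I + 0.52) / 2.520.
ρ_I = 0.7341·2.520 − 0.64 − 0.52 = 0.690.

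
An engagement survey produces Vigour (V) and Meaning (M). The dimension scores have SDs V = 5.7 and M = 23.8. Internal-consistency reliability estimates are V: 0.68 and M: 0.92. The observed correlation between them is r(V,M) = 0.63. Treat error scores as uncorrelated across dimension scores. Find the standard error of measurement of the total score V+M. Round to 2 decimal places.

7.46

Var(total) = 598.93 + 170.932 = 769.862.
True-score variance = 543.218 + 170.932 = 714.15, so reliability = 0.9276.
Error variance = 769.862 − 714.15 = 55.712; SEM = √55.712 = 7.46.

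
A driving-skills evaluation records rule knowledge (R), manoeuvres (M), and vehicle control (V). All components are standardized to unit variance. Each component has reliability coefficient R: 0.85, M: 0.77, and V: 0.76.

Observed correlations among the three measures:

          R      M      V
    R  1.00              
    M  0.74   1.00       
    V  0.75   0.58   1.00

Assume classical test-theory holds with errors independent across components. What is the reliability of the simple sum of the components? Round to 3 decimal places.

0.913

Var(R+M+V) = 3 + 2·[0.74 + 0.75 + 0.58] = 3 + 4.14 = 7.14.
With uncorrelated errors the cross-covariances are all true-score covariance, so they carry over unchanged; only the diagonal terms shrink to ρᵢσᵢ².
True-score variance = [0.85 + 0.77 + 0.76] + 4.14 = 2.38 + 4.14 = 6.52.
Reliability = 6.52 / 7.14 = 0.913.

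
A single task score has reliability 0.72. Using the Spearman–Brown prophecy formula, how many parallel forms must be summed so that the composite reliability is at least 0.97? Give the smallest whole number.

k ≥ ρ*(1−ρ₁)/(ρ₁(1−ρ*)) = 0.97·0.28 / (0.72·0.03) = 12.574.
Smallest integer k = 13.

13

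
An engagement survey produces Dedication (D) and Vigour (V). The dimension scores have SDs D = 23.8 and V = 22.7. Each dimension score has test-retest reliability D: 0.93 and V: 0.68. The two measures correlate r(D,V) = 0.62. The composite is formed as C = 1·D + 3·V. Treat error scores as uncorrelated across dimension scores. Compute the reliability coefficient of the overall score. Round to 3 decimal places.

Var(C) = 23.8² + 3²·22.7² + 2·[3·23.8·22.7·0.62] = 5204.05 + 2009.77 = 7213.82.
With uncorrelated errors the cross-covariances are all true-score covariance, so they carry over unchanged; only the diagonal terms shrink to ρᵢσᵢ².
True-score variance = [23.8²·0.93 + 3²·22.7²·0.68] + 2009.77 = 3680.36 + 2009.77 = 5690.13.
Reliability = 5690.13 / 7213.82 = 0.789.

0.789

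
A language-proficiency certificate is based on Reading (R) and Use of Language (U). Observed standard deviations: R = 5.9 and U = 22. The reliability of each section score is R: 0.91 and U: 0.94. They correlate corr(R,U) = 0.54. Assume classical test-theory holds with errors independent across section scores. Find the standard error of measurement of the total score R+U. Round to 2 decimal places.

Var(total) = 518.81 + 140.184 = 658.994.
True-score variance = 486.637 + 140.184 = 626.821, so reliability = 0.9512.
Error variance = 658.994 − 626.821 = 32.1729; SEM = √32.1729 = 5.67.

5.67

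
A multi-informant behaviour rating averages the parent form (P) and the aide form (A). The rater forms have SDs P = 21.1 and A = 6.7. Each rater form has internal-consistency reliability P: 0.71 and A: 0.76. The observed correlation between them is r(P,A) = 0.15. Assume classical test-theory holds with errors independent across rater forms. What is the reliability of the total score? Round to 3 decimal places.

Var(P+A) = 21.1² + 6.7² + 2·[21.1·6.7·0.15] = 490.1 + 42.411 = 532.511.
With uncorrelated errors the cross-covariances are all true-score covariance, so they carry over unchanged; only the diagonal terms shrink to ρᵢσᵢ².
True-score variance = [21.1²·0.71 + 6.7²·0.76] + 42.411 = 350.216 + 42.411 = 392.627.
Reliability = 392.627 / 532.511 = 0.737.

0.737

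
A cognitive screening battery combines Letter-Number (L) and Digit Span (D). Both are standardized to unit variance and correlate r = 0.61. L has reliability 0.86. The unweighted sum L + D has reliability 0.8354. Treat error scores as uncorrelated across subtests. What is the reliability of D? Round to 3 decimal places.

0.610

Var(L+D) = 2 + 2·0.61 = 3.220.
True-score variance = ρ_L + ρ_D + 2·0.61, so 0.8354 = (0.86 + ρ_D + 1.22) / 3.220.
ρ_D = 0.8354·3.220 − 0.86 − 1.22 = 0.610.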